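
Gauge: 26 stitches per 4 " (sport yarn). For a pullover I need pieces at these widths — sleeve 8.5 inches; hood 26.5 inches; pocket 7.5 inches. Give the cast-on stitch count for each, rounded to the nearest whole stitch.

sleeve 55; hood 172; pocket 49.

Rate = 26/4 = 6.5 sts per in.
sleeve: 8.5 × 6.5 = 55.25 → 55.
hood: 26.5 × 6.5 = 172.25 → 172.
pocket: 7.5 × 6.5 = 48.75 → 49.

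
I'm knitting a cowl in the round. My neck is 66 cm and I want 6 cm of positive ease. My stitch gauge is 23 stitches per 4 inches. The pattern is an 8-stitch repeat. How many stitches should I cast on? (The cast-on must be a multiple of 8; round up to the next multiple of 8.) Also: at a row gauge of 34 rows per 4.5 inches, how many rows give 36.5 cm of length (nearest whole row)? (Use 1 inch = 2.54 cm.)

Finished = 66 + 6 = 72 cm.
72 cm × 1/2.54 = 28.35 inches.
23/4 = 5.75 sts per in; 28.35 × 5.75 = 162.99 sts.
Next multiple of 8 → 168.
36.5 cm = 14.37 inches; × 7.556 = 108.57 → 109 rows.

Cast on 168 stitches; work 109 rows.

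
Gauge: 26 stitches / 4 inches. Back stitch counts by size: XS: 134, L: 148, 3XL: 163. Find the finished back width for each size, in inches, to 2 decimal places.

26/4 = 6.5 sts per in.
XS: 134 / 6.5 = 20.615 → 20.62 in.
L: 148 / 6.5 = 22.769 → 22.77 in.
3XL: 163 / 6.5 = 25.077 → 25.08 in.

XS 20.62 inches; L 22.77 inches; 3XL 25.08 inches.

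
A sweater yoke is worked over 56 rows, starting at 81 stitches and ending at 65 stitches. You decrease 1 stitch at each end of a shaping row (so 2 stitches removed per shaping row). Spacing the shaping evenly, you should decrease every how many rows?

Decrease every 7th row.

Stitches to remove: |65 − 81| = 16.
Shaping rows needed: 16 / 2 = 8.
56 rows / 8 = every 7 rows.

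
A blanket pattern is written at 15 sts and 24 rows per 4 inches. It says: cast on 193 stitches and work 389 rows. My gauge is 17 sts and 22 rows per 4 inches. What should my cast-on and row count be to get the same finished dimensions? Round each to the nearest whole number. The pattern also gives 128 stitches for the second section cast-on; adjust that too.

Stitches: 193 × 17/15 = 218.73 → 219.
Rows: 389 × 22/24 = 356.58 → 357.
second section cast-on: 128 × 17/15 = 145.07 → 145.

Cast on 219 stitches; work 357 rows; second section cast-on 145 stitches.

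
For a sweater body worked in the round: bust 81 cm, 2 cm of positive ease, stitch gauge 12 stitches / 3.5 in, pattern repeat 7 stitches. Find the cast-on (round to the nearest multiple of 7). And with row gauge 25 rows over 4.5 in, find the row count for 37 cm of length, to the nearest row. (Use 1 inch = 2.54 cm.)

Cast on 112 stitches; work 81 rows.

Finished = 81 + 2 = 83 cm.
83 cm × 1/2.54 = 32.68 inches.
12/3.5 = 3.429 sts per in; 32.68 × 3.429 = 112.04 sts.
Nearest multiple of 7 → 112.
37 cm = 14.57 inches; × 5.556 = 80.93 → 81 rows.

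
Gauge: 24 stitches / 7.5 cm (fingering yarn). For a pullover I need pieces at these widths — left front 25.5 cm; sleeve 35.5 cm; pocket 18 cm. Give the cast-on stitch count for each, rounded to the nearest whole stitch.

Rate = 24/7.5 = 3.2 sts per cm.
left front: 25.5 × 3.2 = 81.60 → 82.
sleeve: 35.5 × 3.2 = 113.60 → 114.
pocket: 18 × 3.2 = 57.60 → 58.

left front 82; sleeve 114; pocket 58.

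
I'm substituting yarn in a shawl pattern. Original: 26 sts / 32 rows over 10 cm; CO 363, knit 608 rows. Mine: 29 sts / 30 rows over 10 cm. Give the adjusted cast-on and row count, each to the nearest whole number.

Stitches: 363 × 29/26 = 404.88 → 405.
Rows: 608 × 30/32 = 570.00 → 570.

Cast on 405 stitches; work 570 rows.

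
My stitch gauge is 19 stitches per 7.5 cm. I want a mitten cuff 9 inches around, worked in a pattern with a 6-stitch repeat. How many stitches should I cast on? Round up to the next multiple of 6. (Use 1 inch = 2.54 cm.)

CO 60 sts.

9 in = 9 × 2.54 = 22.86 cm.
19 / 7.5 = 2.533 sts/cm.
22.86 × 2.533 = 57.91 sts.
→ 60.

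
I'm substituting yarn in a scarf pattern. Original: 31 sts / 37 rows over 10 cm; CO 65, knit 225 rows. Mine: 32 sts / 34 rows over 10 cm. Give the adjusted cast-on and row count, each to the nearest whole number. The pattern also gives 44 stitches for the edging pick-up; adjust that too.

Cast on 67 stitches; work 207 rows; edging pick-up 45 stitches.

Stitches: 65 × 32/31 = 67.10 → 67.
Rows: 225 × 34/37 = 206.76 → 207.
edging pick-up: 44 × 32/31 = 45.42 → 45.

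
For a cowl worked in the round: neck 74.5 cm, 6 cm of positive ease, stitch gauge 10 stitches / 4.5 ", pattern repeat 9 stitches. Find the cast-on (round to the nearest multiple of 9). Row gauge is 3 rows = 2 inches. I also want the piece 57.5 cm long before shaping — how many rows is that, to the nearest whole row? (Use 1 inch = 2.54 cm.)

Finished = 74.5 + 6 = 80.5 cm.
80.5 cm × 1/2.54 = 31.69 inches.
10/4.5 = 2.222 sts per in; 31.69 × 2.222 = 70.43 sts.
Nearest multiple of 9 → 72.
57.5 cm = 22.64 inches; × 1.5 = 33.96 → 34 rows.

Cast on 72 stitches; work 34 rows.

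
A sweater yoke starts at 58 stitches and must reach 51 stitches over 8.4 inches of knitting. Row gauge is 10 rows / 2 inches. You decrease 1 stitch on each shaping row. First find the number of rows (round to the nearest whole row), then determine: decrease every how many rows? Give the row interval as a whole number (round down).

Rows = 8.4 × 5 = 42.0 → 42 rows.
Stitches to remove: 7 → 7 shaping rows (at 1 st each).
42 / 7 = 6.00 → every 6 rows.

Decrease every 6th row.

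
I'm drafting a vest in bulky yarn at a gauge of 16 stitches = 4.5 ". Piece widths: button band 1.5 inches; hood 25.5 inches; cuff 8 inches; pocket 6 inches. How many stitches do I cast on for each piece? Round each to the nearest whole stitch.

Rate = 16/4.5 = 3.556 sts per in.
button band: 1.5 × 3.556 = 5.33 → 5.
hood: 25.5 × 3.556 = 90.67 → 91.
cuff: 8 × 3.556 = 28.44 → 28.
pocket: 6 × 3.556 = 21.33 → 21.

button band 5; hood 91; cuff 28; pocket 21.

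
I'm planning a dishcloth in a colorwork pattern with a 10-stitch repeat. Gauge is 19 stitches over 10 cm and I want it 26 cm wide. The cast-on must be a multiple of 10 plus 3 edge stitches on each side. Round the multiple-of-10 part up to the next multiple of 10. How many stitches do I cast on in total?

CO 56 sts.

19 / 10 = 1.9 sts per cm.
26 × 1.9 = 49.40 sts.
Less 6 edge sts → 43.40 for the repeat.
Next multiple of 10: 50.
Add back 6 edge sts → 56.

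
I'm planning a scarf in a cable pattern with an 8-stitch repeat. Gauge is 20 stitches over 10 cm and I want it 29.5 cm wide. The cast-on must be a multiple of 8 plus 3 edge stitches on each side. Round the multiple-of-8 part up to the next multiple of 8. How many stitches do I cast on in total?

Cast on 62 stitches.

20 / 10 = 2 sts per cm.
29.5 × 2 = 59.00 sts.
Less 6 edge sts → 53.00 for the repeat.
Next multiple of 8: 56.
Add back 6 edge sts → 62.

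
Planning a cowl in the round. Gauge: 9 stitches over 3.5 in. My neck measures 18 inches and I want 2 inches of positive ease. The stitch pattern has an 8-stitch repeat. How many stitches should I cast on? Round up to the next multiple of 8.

Finished = 18 + 2 = 20 inches.
9 / 3.5 = 2.571 sts/in.
20 × 2.571 = 51.43 sts.
Next multiple of 8: 56.

56 stitches.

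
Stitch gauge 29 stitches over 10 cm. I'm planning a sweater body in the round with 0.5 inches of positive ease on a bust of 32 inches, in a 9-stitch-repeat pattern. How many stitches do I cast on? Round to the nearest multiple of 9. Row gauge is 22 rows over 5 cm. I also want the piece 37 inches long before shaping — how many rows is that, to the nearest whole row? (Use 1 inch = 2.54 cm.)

Cast on 243 stitches; work 414 rows.

Finished = 32 + 0.5 = 32.5 inches.
32.5 inches × 2.54 = 82.55 cm.
29/10 = 2.9 sts per cm; 82.55 × 2.9 = 239.40 sts.
Nearest multiple of 9 → 243.
37 inches = 93.98 cm; × 4.4 = 413.51 → 414 rows.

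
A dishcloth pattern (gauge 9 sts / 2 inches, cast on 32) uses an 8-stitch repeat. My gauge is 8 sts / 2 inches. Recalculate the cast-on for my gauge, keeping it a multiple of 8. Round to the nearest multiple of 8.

32 stitches.

32 × 8 / 9 = 28.44.
Nearest multiple of 8: 32.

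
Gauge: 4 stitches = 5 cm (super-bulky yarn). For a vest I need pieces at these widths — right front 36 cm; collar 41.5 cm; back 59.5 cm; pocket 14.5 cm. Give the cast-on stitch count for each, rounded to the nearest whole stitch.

Rate = 4/5 = 0.8 sts per cm.
right front: 36 × 0.8 = 28.80 → 29.
collar: 41.5 × 0.8 = 33.20 → 33.
back: 59.5 × 0.8 = 47.60 → 48.
pocket: 14.5 × 0.8 = 11.60 → 12.

right front 29; collar 33; back 48; pocket 12.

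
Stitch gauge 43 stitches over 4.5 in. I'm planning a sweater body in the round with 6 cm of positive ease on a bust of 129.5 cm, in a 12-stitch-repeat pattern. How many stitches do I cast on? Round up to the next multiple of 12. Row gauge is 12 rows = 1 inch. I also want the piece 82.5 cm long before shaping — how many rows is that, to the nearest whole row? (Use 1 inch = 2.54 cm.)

Finished = 129.5 + 6 = 135.5 cm.
135.5 cm × 1/2.54 = 53.35 inches.
43/4.5 = 9.556 sts per in; 53.35 × 9.556 = 509.76 sts.
Next multiple of 12 → 516.
82.5 cm = 32.48 inches; × 12 = 389.76 → 390 rows.

Cast on 516 stitches; work 390 rows.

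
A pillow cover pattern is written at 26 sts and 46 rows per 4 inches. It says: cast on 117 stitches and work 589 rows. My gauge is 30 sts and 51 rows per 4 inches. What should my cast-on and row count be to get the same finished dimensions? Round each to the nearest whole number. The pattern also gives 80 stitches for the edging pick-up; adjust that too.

Stitches: 117 × 30/26 = 135.00 → 135.
Rows: 589 × 51/46 = 653.02 → 653.
edging pick-up: 80 × 30/26 = 92.31 → 92.

Cast on 135 stitches; work 653 rows; edging pick-up 92 stitches.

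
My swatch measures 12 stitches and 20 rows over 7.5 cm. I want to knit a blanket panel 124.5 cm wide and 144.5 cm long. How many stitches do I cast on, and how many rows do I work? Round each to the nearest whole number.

Cast on 199 stitches and work 385 rows.

Stitch gauge = 12/7.5 = 1.6 sts/cm; 124.5 × 1.6 = 199.20 → 199 sts.
Row gauge = 20/7.5 = 2.667 rows/cm; 144.5 × 2.667 = 385.33 → 385 rows.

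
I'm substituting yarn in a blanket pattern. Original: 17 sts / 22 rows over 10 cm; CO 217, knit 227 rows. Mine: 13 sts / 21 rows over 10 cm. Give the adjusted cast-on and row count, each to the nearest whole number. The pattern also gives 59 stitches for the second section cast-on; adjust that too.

Stitches: 217 × 13/17 = 165.94 → 166.
Rows: 227 × 21/22 = 216.68 → 217.
second section cast-on: 59 × 13/17 = 45.12 → 45.

Cast on 166 stitches; work 217 rows; second section cast-on 45 stitches.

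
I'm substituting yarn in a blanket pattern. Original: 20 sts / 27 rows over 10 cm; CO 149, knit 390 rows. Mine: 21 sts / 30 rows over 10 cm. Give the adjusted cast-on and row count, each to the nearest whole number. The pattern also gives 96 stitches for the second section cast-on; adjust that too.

Stitches: 149 × 21/20 = 156.45 → 156.
Rows: 390 × 30/27 = 433.33 → 433.
second section cast-on: 96 × 21/20 = 100.80 → 101.

Cast on 156 stitches; work 433 rows; second section cast-on 101 stitches.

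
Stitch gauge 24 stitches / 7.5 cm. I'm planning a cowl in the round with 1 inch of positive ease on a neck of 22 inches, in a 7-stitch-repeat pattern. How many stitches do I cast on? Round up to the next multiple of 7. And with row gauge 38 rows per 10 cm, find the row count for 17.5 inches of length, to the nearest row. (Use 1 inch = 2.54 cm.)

Finished = 22 + 1 = 23 inches.
23 inches × 2.54 = 58.42 cm.
24/7.5 = 3.2 sts per cm; 58.42 × 3.2 = 186.94 sts.
Next multiple of 7 → 189.
17.5 inches = 44.45 cm; × 3.8 = 168.91 → 169 rows.

Cast on 189 stitches; work 169 rows.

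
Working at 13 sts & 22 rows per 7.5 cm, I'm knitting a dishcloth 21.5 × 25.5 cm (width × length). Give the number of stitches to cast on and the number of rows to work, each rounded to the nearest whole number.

Stitch gauge = 13/7.5 = 1.733 sts/cm; 21.5 × 1.733 = 37.27 → 37 sts.
Row gauge = 22/7.5 = 2.933 rows/cm; 25.5 × 2.933 = 74.80 → 75 rows.

Cast on 37 stitches and work 75 rows.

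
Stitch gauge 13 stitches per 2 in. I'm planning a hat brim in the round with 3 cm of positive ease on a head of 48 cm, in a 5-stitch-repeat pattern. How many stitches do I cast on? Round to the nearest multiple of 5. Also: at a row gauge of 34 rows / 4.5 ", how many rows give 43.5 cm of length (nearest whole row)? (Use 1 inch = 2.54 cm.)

Cast on 130 stitches; work 129 rows.

Finished = 48 + 3 = 51 cm.
51 cm × 1/2.54 = 20.08 inches.
13/2 = 6.5 sts per in; 20.08 × 6.5 = 130.51 sts.
Nearest multiple of 5 → 130.
43.5 cm = 17.13 inches; × 7.556 = 129.40 → 129 rows.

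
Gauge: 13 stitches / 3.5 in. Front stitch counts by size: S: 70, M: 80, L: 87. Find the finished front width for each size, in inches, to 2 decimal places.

S 18.85 inches; M 21.54 inches; L 23.42 inches.

13/3.5 = 3.714 sts per in.
S: 70 / 3.714 = 18.846 → 18.85 in.
M: 80 / 3.714 = 21.538 → 21.54 in.
L: 87 / 3.714 = 23.423 → 23.42 in.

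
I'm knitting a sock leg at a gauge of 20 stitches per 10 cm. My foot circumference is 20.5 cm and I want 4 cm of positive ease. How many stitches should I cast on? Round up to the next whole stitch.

Cast on 49 stitches.

Finished = 20.5 + 4 = 24.5 cm.
20 / 10 = 2 sts per cm.
24.50 × 2 = 49.00 sts.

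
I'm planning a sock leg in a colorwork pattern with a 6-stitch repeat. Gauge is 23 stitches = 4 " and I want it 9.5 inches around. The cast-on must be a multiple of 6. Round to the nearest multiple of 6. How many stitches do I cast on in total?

54 stitches.

23 / 4 = 5.75 sts per inch.
9.5 × 5.75 = 54.62 sts.
Nearest multiple of 6: 54.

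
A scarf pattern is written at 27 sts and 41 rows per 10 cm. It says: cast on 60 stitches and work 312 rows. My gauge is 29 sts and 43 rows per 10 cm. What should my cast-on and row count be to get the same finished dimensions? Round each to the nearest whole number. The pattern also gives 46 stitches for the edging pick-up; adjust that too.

Cast on 64 stitches; work 327 rows; edging pick-up 49 stitches.

Stitches: 60 × 29/27 = 64.44 → 64.
Rows: 312 × 43/41 = 327.22 → 327.
edging pick-up: 46 × 29/27 = 49.41 → 49.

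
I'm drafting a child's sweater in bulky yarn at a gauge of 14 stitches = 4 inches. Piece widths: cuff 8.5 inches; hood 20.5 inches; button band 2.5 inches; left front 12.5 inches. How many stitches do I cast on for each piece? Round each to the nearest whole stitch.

Rate = 14/4 = 3.5 sts per in.
cuff: 8.5 × 3.5 = 29.75 → 30.
hood: 20.5 × 3.5 = 71.75 → 72.
button band: 2.5 × 3.5 = 8.75 → 9.
left front: 12.5 × 3.5 = 43.75 → 44.

cuff 30; hood 72; button band 9; left front 44.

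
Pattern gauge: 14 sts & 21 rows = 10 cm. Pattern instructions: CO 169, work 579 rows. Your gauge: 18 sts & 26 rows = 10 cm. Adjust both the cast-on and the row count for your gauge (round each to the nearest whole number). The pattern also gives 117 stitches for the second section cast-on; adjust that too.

Stitches: 169 × 18/14 = 217.29 → 217.
Rows: 579 × 26/21 = 716.86 → 717.
second section cast-on: 117 × 18/14 = 150.43 → 150.

Cast on 217 stitches; work 717 rows; second section cast-on 150 stitches.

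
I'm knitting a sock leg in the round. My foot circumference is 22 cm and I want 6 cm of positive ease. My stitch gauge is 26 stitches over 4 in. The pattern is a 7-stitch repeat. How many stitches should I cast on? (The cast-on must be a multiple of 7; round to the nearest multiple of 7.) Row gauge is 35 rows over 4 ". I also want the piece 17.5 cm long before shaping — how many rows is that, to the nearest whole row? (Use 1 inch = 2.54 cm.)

Cast on 70 stitches; work 60 rows.

Finished = 22 + 6 = 28 cm.
28 cm × 1/2.54 = 11.02 inches.
26/4 = 6.5 sts per in; 11.02 × 6.5 = 71.65 sts.
Nearest multiple of 7 → 70.
17.5 cm = 6.89 inches; × 8.75 = 60.29 → 60 rows.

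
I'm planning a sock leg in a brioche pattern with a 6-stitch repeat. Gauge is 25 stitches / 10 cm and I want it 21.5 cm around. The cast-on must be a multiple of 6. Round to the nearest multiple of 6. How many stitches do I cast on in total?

25 / 10 = 2.5 sts per cm.
21.5 × 2.5 = 53.75 sts.
Nearest multiple of 6: 54.

CO 54 sts.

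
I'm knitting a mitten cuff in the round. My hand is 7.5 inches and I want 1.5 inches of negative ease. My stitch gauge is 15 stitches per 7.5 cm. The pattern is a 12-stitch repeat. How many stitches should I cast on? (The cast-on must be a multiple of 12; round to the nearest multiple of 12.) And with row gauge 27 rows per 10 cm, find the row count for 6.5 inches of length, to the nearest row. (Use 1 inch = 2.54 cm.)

Cast on 36 stitches; work 45 rows.

Finished = 7.5 − 1.5 = 6 inches.
6 inches × 2.54 = 15.24 cm.
15/7.5 = 2 sts per cm; 15.24 × 2 = 30.48 sts.
Nearest multiple of 12 → 36.
6.5 inches = 16.51 cm; × 2.7 = 44.58 → 45 rows.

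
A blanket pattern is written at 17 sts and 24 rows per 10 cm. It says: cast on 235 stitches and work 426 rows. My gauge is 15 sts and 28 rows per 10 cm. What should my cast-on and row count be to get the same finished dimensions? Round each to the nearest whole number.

Cast on 207 stitches; work 497 rows.

Stitches: 235 × 15/17 = 207.35 → 207.
Rows: 426 × 28/24 = 497.00 → 497.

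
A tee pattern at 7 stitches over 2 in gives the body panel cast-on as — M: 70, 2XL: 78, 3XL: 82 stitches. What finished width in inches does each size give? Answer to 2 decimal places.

M 20.00 inches; 2XL 22.29 inches; 3XL 23.43 inches.

7/2 = 3.5 sts per in.
M: 70 / 3.5 = 20.000 → 20.00 in.
2XL: 78 / 3.5 = 22.286 → 22.29 in.
3XL: 82 / 3.5 = 23.429 → 23.43 in.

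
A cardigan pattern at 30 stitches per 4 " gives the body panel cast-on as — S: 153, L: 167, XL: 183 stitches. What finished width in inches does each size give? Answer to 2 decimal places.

S 20.40 inches; L 22.27 inches; XL 24.40 inches.

30/4 = 7.5 sts per in.
S: 153 / 7.5 = 20.400 → 20.40 in.
L: 167 / 7.5 = 22.267 → 22.27 in.
XL: 183 / 7.5 = 24.400 → 24.40 in.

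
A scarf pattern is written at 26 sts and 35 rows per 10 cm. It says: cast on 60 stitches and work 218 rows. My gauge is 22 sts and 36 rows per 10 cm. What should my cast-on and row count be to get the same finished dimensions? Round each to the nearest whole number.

Stitches: 60 × 22/26 = 50.77 → 51.
Rows: 218 × 36/35 = 224.23 → 224.

Cast on 51 stitches; work 224 rows.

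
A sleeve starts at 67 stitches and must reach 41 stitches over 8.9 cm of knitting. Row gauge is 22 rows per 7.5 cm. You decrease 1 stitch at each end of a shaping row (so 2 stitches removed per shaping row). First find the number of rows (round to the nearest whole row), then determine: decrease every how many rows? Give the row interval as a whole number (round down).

Rows = 8.9 × 2.933 = 26.1 → 26 rows.
Stitches to remove: 26 → 13 shaping rows (at 2 st each).
26 / 13 = 2.00 → every 2 rows.

Decrease every 2nd row.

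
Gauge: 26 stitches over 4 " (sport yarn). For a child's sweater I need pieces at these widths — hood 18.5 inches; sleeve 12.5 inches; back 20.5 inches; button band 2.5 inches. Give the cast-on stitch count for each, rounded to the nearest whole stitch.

Rate = 26/4 = 6.5 sts per in.
hood: 18.5 × 6.5 = 120.25 → 120.
sleeve: 12.5 × 6.5 = 81.25 → 81.
back: 20.5 × 6.5 = 133.25 → 133.
button band: 2.5 × 6.5 = 16.25 → 16.

hood 120; sleeve 81; back 133; button band 16.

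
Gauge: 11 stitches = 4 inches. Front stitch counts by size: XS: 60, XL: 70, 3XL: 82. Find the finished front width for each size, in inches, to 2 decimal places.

11/4 = 2.75 sts per in.
XS: 60 / 2.75 = 21.818 → 21.82 in.
XL: 70 / 2.75 = 25.455 → 25.45 in.
3XL: 82 / 2.75 = 29.818 → 29.82 in.

XS 21.82 inches; XL 25.45 inches; 3XL 29.82 inches.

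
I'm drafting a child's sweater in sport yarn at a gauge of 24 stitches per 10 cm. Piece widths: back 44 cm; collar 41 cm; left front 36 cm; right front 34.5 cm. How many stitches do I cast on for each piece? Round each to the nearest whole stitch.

Rate = 24/10 = 2.4 sts per cm.
back: 44 × 2.4 = 105.60 → 106.
collar: 41 × 2.4 = 98.40 → 98.
left front: 36 × 2.4 = 86.40 → 86.
right front: 34.5 × 2.4 = 82.80 → 83.

back 106; collar 98; left front 86; right front 83.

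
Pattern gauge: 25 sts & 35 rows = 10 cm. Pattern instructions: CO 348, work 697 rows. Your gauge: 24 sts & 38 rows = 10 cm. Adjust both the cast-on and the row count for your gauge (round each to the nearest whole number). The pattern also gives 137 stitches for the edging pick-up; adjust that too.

Stitches: 348 × 24/25 = 334.08 → 334.
Rows: 697 × 38/35 = 756.74 → 757.
edging pick-up: 137 × 24/25 = 131.52 → 132.

Cast on 334 stitches; work 757 rows; edging pick-up 132 stitches.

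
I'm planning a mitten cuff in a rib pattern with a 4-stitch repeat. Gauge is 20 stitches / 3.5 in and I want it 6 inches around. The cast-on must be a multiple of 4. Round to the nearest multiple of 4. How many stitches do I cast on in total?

20 / 3.5 = 5.714 sts per inch.
6 × 5.714 = 34.29 sts.
Nearest multiple of 4: 36.

Cast on 36 stitches.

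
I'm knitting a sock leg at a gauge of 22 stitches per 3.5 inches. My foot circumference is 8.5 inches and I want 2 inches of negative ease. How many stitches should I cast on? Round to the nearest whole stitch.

CO 41 sts.

Finished = 8.5 − 2 = 6.5 in.
22 / 3.5 = 6.286 sts per inch.
6.50 × 6.286 = 40.86 sts.
→ 41 sts.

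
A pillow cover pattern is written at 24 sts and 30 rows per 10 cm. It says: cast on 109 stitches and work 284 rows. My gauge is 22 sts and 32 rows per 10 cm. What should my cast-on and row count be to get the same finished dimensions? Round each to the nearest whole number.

Stitches: 109 × 22/24 = 99.92 → 100.
Rows: 284 × 32/30 = 302.93 → 303.

Cast on 100 stitches; work 303 rows.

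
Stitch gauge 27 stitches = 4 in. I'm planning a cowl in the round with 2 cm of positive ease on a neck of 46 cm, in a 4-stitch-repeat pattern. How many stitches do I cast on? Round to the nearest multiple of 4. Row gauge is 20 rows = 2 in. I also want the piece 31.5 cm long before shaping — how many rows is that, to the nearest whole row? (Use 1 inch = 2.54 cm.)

Cast on 128 stitches; work 124 rows.

Finished = 46 + 2 = 48 cm.
48 cm × 1/2.54 = 18.90 inches.
27/4 = 6.75 sts per in; 18.90 × 6.75 = 127.56 sts.
Nearest multiple of 4 → 128.
31.5 cm = 12.40 inches; × 10 = 124.02 → 124 rows.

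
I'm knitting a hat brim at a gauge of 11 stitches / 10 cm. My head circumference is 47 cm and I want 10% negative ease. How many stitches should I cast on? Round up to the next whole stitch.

Finished = 47 × 0.90 = 42.30 cm.
11 / 10 = 1.1 sts per cm.
42.30 × 1.1 = 46.53 sts.
→ 47 sts.

47 stitches.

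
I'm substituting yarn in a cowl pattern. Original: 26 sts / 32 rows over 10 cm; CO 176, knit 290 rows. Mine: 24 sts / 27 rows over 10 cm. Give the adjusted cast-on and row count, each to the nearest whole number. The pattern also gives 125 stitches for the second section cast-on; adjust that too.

Cast on 162 stitches; work 245 rows; second section cast-on 115 stitches.

Stitches: 176 × 24/26 = 162.46 → 162.
Rows: 290 × 27/32 = 244.69 → 245.
second section cast-on: 125 × 24/26 = 115.38 → 115.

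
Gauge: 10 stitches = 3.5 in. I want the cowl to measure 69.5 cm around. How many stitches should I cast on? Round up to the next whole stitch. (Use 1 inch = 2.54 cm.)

Cast on 79 stitches.

69.5 cm = 27.36 in.
10 stitches / 3.5 in = 2.857 stitches per inch.
27.36 × 2.857 = 78.18 stitches.
Round up → 79.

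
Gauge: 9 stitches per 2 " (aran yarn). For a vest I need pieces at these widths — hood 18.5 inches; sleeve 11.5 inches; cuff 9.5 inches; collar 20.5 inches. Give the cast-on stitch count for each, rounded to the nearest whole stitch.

hood 83; sleeve 52; cuff 43; collar 92.

Rate = 9/2 = 4.5 sts per in.
hood: 18.5 × 4.5 = 83.25 → 83.
sleeve: 11.5 × 4.5 = 51.75 → 52.
cuff: 9.5 × 4.5 = 42.75 → 43.
collar: 20.5 × 4.5 = 92.25 → 92.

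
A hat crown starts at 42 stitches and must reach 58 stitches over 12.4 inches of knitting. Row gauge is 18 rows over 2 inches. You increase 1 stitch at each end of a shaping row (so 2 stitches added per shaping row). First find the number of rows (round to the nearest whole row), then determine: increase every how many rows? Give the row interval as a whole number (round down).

Rows = 12.4 × 9 = 111.6 → 112 rows.
Stitches to add: 16 → 8 shaping rows (at 2 st each).
112 / 8 = 14.00 → every 14 rows.

Increase every 14th row.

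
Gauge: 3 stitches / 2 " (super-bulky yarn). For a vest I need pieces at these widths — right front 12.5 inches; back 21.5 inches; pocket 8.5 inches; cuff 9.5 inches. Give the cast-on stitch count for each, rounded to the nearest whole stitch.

right front 19; back 32; pocket 13; cuff 14.

Rate = 3/2 = 1.5 sts per in.
right front: 12.5 × 1.5 = 18.75 → 19.
back: 21.5 × 1.5 = 32.25 → 32.
pocket: 8.5 × 1.5 = 12.75 → 13.
cuff: 9.5 × 1.5 = 14.25 → 14.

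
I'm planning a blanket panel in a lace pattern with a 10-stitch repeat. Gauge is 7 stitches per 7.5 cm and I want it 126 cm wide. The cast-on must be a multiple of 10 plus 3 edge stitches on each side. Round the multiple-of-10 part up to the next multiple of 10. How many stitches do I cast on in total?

Cast on 126 stitches.

7 / 7.5 = 0.933 sts per cm.
126 × 0.933 = 117.60 sts.
Less 6 edge sts → 111.60 for the repeat.
Next multiple of 10: 120.
Add back 6 edge sts → 126.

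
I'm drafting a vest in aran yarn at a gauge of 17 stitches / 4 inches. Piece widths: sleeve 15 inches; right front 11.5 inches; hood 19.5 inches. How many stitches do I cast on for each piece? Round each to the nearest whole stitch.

sleeve 64; right front 49; hood 83.

Rate = 17/4 = 4.25 sts per in.
sleeve: 15 × 4.25 = 63.75 → 64.
right front: 11.5 × 4.25 = 48.88 → 49.
hood: 19.5 × 4.25 = 82.88 → 83.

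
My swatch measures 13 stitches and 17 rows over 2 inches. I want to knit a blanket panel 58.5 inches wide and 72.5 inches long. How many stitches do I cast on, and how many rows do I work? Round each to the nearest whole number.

Cast on 380 stitches and work 616 rows.

Stitch gauge = 13/2 = 6.5 sts/in; 58.5 × 6.5 = 380.25 → 380 sts.
Row gauge = 17/2 = 8.5 rows/in; 72.5 × 8.5 = 616.25 → 616 rows.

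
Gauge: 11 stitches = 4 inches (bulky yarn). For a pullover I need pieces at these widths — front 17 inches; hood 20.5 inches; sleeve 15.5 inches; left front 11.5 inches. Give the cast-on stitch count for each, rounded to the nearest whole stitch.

front 47; hood 56; sleeve 43; left front 32.

Rate = 11/4 = 2.75 sts per in.
front: 17 × 2.75 = 46.75 → 47.
hood: 20.5 × 2.75 = 56.38 → 56.
sleeve: 15.5 × 2.75 = 42.62 → 43.
left front: 11.5 × 2.75 = 31.62 → 32.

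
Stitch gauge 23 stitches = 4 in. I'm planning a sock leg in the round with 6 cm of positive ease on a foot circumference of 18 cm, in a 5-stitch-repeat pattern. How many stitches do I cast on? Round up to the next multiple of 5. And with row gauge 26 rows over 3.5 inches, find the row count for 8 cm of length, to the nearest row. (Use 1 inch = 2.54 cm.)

Finished = 18 + 6 = 24 cm.
24 cm × 1/2.54 = 9.45 inches.
23/4 = 5.75 sts per in; 9.45 × 5.75 = 54.33 sts.
Next multiple of 5 → 55.
8 cm = 3.15 inches; × 7.429 = 23.40 → 23 rows.

Cast on 55 stitches; work 23 rows.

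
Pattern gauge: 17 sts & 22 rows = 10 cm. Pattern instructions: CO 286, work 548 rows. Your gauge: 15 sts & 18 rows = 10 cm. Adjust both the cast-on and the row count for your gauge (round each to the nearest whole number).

Stitches: 286 × 15/17 = 252.35 → 252.
Rows: 548 × 18/22 = 448.36 → 448.

Cast on 252 stitches; work 448 rows.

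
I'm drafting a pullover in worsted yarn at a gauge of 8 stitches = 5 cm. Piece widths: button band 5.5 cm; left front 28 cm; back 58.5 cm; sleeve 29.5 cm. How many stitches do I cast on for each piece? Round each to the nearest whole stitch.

Rate = 8/5 = 1.6 sts per cm.
button band: 5.5 × 1.6 = 8.80 → 9.
left front: 28 × 1.6 = 44.80 → 45.
back: 58.5 × 1.6 = 93.60 → 94.
sleeve: 29.5 × 1.6 = 47.20 → 47.

button band 9; left front 45; back 94; sleeve 47.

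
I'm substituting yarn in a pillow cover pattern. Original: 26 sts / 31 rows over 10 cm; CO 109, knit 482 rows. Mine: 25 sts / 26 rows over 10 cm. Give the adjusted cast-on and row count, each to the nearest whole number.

Stitches: 109 × 25/26 = 104.81 → 105.
Rows: 482 × 26/31 = 404.26 → 404.

Cast on 105 stitches; work 404 rows.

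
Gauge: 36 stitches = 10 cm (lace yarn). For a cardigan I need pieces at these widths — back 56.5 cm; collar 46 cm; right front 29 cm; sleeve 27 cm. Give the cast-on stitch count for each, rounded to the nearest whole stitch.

Rate = 36/10 = 3.6 sts per cm.
back: 56.5 × 3.6 = 203.40 → 203.
collar: 46 × 3.6 = 165.60 → 166.
right front: 29 × 3.6 = 104.40 → 104.
sleeve: 27 × 3.6 = 97.20 → 97.

back 203; collar 166; right front 104; sleeve 97.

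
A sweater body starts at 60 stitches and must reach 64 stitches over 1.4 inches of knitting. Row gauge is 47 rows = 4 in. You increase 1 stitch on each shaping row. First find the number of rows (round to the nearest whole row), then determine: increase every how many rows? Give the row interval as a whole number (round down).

Rows = 1.4 × 11.75 = 16.4 → 16 rows.
Stitches to add: 4 → 4 shaping rows (at 1 st each).
16 / 4 = 4.00 → every 4 rows.

Increase every 4th row.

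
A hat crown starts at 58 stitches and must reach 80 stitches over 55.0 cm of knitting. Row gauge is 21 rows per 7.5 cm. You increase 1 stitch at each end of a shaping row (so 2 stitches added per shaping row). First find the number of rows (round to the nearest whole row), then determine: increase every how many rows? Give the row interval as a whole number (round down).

Increase every 14th row.

Rows = 55.0 × 2.8 = 154.0 → 154 rows.
Stitches to add: 22 → 11 shaping rows (at 2 st each).
154 / 11 = 14.00 → every 14 rows.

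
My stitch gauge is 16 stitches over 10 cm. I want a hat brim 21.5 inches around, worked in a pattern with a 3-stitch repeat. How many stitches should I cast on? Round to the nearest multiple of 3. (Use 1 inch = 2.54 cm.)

CO 87 sts.

21.5 in = 21.5 × 2.54 = 54.61 cm.
16 / 10 = 1.6 sts/cm.
54.61 × 1.6 = 87.38 sts.
→ 87.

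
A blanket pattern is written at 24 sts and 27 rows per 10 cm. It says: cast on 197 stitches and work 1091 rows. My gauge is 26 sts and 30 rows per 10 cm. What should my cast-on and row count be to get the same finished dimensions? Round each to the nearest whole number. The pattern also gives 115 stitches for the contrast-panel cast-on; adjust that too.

Cast on 213 stitches; work 1212 rows; contrast-panel cast-on 125 stitches.

Stitches: 197 × 26/24 = 213.42 → 213.
Rows: 1091 × 30/27 = 1212.22 → 1212.
contrast-panel cast-on: 115 × 26/24 = 124.58 → 125.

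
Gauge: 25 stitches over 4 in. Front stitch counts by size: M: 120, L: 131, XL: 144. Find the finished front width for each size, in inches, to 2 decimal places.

25/4 = 6.25 sts per in.
M: 120 / 6.25 = 19.200 → 19.20 in.
L: 131 / 6.25 = 20.960 → 20.96 in.
XL: 144 / 6.25 = 23.040 → 23.04 in.

M 19.20 inches; L 20.96 inches; XL 23.04 inches.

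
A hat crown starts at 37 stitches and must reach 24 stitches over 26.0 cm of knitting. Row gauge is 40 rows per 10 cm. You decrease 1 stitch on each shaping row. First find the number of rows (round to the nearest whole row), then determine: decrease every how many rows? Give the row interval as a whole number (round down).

Rows = 26.0 × 4 = 104.0 → 104 rows.
Stitches to remove: 13 → 13 shaping rows (at 1 st each).
104 / 13 = 8.00 → every 8 rows.

Decrease every 8th row.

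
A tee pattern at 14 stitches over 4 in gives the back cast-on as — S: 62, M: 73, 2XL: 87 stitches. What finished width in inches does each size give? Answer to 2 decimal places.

14/4 = 3.5 sts per in.
S: 62 / 3.5 = 17.714 → 17.71 in.
M: 73 / 3.5 = 20.857 → 20.86 in.
2XL: 87 / 3.5 = 24.857 → 24.86 in.

S 17.71 inches; M 20.86 inches; 2XL 24.86 inches.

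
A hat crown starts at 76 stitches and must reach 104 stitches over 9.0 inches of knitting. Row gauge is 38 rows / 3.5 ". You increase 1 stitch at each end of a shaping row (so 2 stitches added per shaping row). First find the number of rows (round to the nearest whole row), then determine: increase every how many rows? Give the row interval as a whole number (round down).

Rows = 9.0 × 10.857 = 97.7 → 98 rows.
Stitches to add: 28 → 14 shaping rows (at 2 st each).
98 / 14 = 7.00 → every 7 rows.

Increase every 7th row.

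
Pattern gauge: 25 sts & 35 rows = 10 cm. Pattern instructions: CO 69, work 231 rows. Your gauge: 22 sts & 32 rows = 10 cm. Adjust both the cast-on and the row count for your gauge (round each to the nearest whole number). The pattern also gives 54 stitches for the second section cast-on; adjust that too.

Cast on 61 stitches; work 211 rows; second section cast-on 48 stitches.

Stitches: 69 × 22/25 = 60.72 → 61.
Rows: 231 × 32/35 = 211.20 → 211.
second section cast-on: 54 × 22/25 = 47.52 → 48.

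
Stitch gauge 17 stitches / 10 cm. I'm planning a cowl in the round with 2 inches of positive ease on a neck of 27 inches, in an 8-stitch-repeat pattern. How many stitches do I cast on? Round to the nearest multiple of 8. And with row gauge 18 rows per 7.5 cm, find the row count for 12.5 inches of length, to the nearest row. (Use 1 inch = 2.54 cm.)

Cast on 128 stitches; work 76 rows.

Finished = 27 + 2 = 29 inches.
29 inches × 2.54 = 73.66 cm.
17/10 = 1.7 sts per cm; 73.66 × 1.7 = 125.22 sts.
Nearest multiple of 8 → 128.
12.5 inches = 31.75 cm; × 2.4 = 76.20 → 76 rows.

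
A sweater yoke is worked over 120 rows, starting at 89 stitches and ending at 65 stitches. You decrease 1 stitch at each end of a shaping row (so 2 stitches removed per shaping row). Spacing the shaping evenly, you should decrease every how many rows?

Decrease every 10th row.

Stitches to remove: |65 − 89| = 24.
Shaping rows needed: 24 / 2 = 12.
120 rows / 12 = every 10 rows.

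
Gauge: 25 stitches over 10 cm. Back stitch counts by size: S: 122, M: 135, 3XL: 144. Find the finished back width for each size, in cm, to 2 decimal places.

25/10 = 2.5 sts per cm.
S: 122 / 2.5 = 48.800 → 48.80 cm.
M: 135 / 2.5 = 54.000 → 54.00 cm.
3XL: 144 / 2.5 = 57.600 → 57.60 cm.

S 48.80 cm; M 54.00 cm; 3XL 57.60 cm.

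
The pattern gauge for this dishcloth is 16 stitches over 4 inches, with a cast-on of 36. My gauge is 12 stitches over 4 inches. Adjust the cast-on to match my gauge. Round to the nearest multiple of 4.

CO 28 sts.

Scale factor = 12 / 16 = 0.750.
36 × 12 / 16 = 27.00 sts.
→ 28 sts.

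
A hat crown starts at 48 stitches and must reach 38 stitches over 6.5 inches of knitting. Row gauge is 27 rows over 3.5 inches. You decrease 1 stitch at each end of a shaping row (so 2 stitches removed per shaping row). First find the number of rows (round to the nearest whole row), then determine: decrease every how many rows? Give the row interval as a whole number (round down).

Rows = 6.5 × 7.714 = 50.1 → 50 rows.
Stitches to remove: 10 → 5 shaping rows (at 2 st each).
50 / 5 = 10.00 → every 10 rows.

Decrease every 10th row.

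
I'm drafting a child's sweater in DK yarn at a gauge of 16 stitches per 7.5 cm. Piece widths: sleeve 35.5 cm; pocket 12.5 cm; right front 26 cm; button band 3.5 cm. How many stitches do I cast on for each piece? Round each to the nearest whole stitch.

sleeve 76; pocket 27; right front 55; button band 7.

Rate = 16/7.5 = 2.133 sts per cm.
sleeve: 35.5 × 2.133 = 75.73 → 76.
pocket: 12.5 × 2.133 = 26.67 → 27.
right front: 26 × 2.133 = 55.47 → 55.
button band: 3.5 × 2.133 = 7.47 → 7.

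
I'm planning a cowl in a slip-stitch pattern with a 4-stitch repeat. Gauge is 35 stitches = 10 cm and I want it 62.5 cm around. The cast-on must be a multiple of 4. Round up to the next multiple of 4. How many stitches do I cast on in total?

220 stitches.

35 / 10 = 3.5 sts per cm.
62.5 × 3.5 = 218.75 sts.
Next multiple of 4: 220.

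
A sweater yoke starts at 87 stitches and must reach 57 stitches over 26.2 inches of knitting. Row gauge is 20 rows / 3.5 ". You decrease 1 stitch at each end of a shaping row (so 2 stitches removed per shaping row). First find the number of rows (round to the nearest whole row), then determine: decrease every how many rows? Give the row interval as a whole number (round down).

Decrease every 10th row.

Rows = 26.2 × 5.714 = 149.7 → 150 rows.
Stitches to remove: 30 → 15 shaping rows (at 2 st each).
150 / 15 = 10.00 → every 10 rows.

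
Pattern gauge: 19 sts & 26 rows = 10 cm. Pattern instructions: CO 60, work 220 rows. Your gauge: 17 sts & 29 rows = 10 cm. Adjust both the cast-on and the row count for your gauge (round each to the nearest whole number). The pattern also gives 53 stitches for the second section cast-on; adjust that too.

Stitches: 60 × 17/19 = 53.68 → 54.
Rows: 220 × 29/26 = 245.38 → 245.
second section cast-on: 53 × 17/19 = 47.42 → 47.

Cast on 54 stitches; work 245 rows; second section cast-on 47 stitches.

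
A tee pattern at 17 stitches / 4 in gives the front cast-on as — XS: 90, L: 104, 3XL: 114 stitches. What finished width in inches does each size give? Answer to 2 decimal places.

17/4 = 4.25 sts per in.
XS: 90 / 4.25 = 21.176 → 21.18 in.
L: 104 / 4.25 = 24.471 → 24.47 in.
3XL: 114 / 4.25 = 26.824 → 26.82 in.

XS 21.18 inches; L 24.47 inches; 3XL 26.82 inches.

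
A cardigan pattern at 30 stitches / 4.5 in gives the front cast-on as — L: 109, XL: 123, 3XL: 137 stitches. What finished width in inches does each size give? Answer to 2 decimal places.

L 16.35 inches; XL 18.45 inches; 3XL 20.55 inches.

30/4.5 = 6.667 sts per in.
L: 109 / 6.667 = 16.350 → 16.35 in.
XL: 123 / 6.667 = 18.450 → 18.45 in.
3XL: 137 / 6.667 = 20.550 → 20.55 in.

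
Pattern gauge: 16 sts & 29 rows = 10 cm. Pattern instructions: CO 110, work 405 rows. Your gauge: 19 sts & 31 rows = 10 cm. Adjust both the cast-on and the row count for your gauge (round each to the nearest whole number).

Cast on 131 stitches; work 433 rows.

Stitches: 110 × 19/16 = 130.62 → 131.
Rows: 405 × 31/29 = 432.93 → 433.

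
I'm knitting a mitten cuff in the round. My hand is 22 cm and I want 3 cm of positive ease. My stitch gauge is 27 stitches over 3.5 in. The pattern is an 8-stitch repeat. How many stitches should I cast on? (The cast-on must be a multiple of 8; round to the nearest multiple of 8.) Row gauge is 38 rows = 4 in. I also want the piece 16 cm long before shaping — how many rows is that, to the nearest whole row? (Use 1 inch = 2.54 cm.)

Finished = 22 + 3 = 25 cm.
25 cm × 1/2.54 = 9.84 inches.
27/3.5 = 7.714 sts per in; 9.84 × 7.714 = 75.93 sts.
Nearest multiple of 8 → 72.
16 cm = 6.30 inches; × 9.5 = 59.84 → 60 rows.

Cast on 72 stitches; work 60 rows.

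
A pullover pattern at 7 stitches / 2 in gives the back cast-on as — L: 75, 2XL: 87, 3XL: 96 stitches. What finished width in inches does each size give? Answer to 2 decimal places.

L 21.43 inches; 2XL 24.86 inches; 3XL 27.43 inches.

7/2 = 3.5 sts per in.
L: 75 / 3.5 = 21.429 → 21.43 in.
2XL: 87 / 3.5 = 24.857 → 24.86 in.
3XL: 96 / 3.5 = 27.429 → 27.43 in.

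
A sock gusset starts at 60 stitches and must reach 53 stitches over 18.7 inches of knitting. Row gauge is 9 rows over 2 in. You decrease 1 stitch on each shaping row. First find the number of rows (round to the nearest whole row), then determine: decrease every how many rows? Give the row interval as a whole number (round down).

Decrease every 12th row.

Rows = 18.7 × 4.5 = 84.1 → 84 rows.
Stitches to remove: 7 → 7 shaping rows (at 1 st each).
84 / 7 = 12.00 → every 12 rows.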